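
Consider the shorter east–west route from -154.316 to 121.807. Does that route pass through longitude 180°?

Yes

Naïve |121.807 − -154.316| = 276.123° > 180°, so the shorter arc goes the other way round — across 180°.
Signed shortest Δλ = ((121.807 − -154.316 + 180) mod 360) − 180 = -83.877°.
Going west by 83.877° from -154.316° passes through 180° before reaching +121.807°.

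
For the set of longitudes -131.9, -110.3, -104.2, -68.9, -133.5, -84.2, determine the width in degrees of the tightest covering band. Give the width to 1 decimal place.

Sort the longitudes: -133.5°, -131.9°, -110.3°, -104.2°, -84.2°, -68.9°.
Eastward gaps between consecutive values (wrapping around): 1.6°, 21.6°, 6.1°, 20.0°, 15.3°, 295.4°.
Largest gap = 295.4° ⇒ minimal covering band is its complement: 360° − 295.4° = 64.6°.
Band runs from -133.5° eastward to -68.9°.

64.6°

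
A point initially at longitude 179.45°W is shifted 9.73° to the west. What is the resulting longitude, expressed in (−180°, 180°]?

Start at -179.45°; shift −9.73° → -189.18°.
-189.18° lies outside (−180°, 180°]; add 360° → +170.82°.

170.82°E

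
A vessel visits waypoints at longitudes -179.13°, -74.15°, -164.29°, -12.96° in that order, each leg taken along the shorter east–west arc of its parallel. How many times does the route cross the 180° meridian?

Leg 1: -179.13° → -74.15°, shortest Δλ = 104.98° (east) — does not cross 180°.
Leg 2: -74.15° → -164.29°, shortest Δλ = -90.14° (west) — does not cross 180°.
Leg 3: -164.29° → -12.96°, shortest Δλ = 151.33° (east) — does not cross 180°.
Total crossings: 0.

0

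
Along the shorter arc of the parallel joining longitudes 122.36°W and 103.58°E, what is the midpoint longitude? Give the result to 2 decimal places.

Signed shortest Δλ from -122.36° to +103.58° is -134.06°.
Midpoint longitude = -122.36° + (-134.06°)/2 = -122.36° − 67.03° = -189.39°.
Normalise into (−180°, 180°]: +170.61°.
(The naïve average (-122.36 + +103.58)/2 = -9.39° is on the wrong side of the globe.)

170.61°E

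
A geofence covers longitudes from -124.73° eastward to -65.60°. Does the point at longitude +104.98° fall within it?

Band width going east from -124.73° to -65.60°: ((-65.60 − -124.73) mod 360) = 59.13°.
Offset of +104.98° east of the west edge: ((104.98 − -124.73) mod 360) = 229.71°.
229.71° > 59.13° ⇒ outside.

No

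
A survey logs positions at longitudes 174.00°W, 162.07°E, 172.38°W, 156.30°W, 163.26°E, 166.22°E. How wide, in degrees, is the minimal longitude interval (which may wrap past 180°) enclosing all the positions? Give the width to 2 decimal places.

Sort the longitudes: -174.00°, -172.38°, -156.30°, +162.07°, +163.26°, +166.22°.
Eastward gaps between consecutive values (wrapping around): 1.62°, 16.08°, 318.37°, 1.19°, 2.96°, 19.78°.
Largest gap = 318.37° ⇒ minimal covering band is its complement: 360° − 318.37° = 41.63°.
Band runs from +162.07° eastward to -156.30°, crossing the antimeridian.

41.63°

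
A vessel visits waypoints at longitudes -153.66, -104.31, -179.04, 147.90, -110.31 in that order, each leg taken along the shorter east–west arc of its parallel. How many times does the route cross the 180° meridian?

Leg 1: -153.66° → -104.31°, shortest Δλ = 49.35° (east) — does not cross 180°.
Leg 2: -104.31° → -179.04°, shortest Δλ = -74.73° (west) — does not cross 180°.
Leg 3: -179.04° → +147.90°, shortest Δλ = -33.06° (west) — crosses 180°.
Leg 4: +147.90° → -110.31°, shortest Δλ = 101.79° (east) — crosses 180°.
Total crossings: 2.

2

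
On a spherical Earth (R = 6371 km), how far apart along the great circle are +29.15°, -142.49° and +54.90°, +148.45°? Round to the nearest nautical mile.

Δλ = 148.45 − -142.49 = 290.94°; wrapped into (−180°, 180°]: -69.06°.
Δφ = 54.90 − 29.15 = 25.75°.
a = sin²(Δφ/2) + cos φ₁ · cos φ₂ · sin²(Δλ/2) = 0.211004.
c = 2·atan2(√a, √(1−a)) = 0.95453 rad → d = 6371·c ≈ 6081.31 km ≈ 3283.64 nmi.

3284 nmi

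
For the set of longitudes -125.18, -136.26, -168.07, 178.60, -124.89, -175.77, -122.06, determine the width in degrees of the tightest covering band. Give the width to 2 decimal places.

59.34°

Sort the longitudes: -175.77°, -168.07°, -136.26°, -125.18°, -124.89°, -122.06°, +178.60°.
Eastward gaps between consecutive values (wrapping around): 7.70°, 31.81°, 11.08°, 0.29°, 2.83°, 300.66°, 5.63°.
Largest gap = 300.66° ⇒ minimal covering band is its complement: 360° − 300.66° = 59.34°.
Band runs from +178.60° eastward to -122.06°, crossing the antimeridian.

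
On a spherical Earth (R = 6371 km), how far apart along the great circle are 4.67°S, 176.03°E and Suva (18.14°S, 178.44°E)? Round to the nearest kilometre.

Δλ = 178.44 − 176.03 = 2.41°.
Δφ = -18.14 − -4.67 = -13.47°.
a = sin²(Δφ/2) + cos φ₁ · cos φ₂ · sin²(Δλ/2) = 0.014173.
c = 2·atan2(√a, √(1−a)) = 0.23867 rad → d = 6371·c ≈ 1520.54 km.

1521 km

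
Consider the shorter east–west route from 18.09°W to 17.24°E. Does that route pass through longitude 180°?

No

Signed shortest Δλ = ((17.24 − -18.09 + 180) mod 360) − 180 = 35.33°.
Going east by 35.33° from -18.09° reaches +17.24° without touching 180°.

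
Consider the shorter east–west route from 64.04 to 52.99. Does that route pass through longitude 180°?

No

Signed shortest Δλ = ((52.99 − 64.04 + 180) mod 360) − 180 = -11.05°.
Going west by 11.05° from +64.04° reaches +52.99° without touching 180°.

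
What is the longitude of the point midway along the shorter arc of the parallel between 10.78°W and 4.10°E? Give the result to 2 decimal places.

3.34°W

Signed shortest Δλ from -10.78° to +4.10° is +14.88°.
Midpoint longitude = -10.78° + (+14.88°)/2 = -10.78° + 7.44° = -3.34°.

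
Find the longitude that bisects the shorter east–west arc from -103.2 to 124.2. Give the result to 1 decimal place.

Signed shortest Δλ from -103.2° to +124.2° is -132.6°.
Midpoint longitude = -103.2° + (-132.6°)/2 = -103.2° − 66.3° = -169.5°.
(The naïve average (-103.2 + +124.2)/2 = 10.5° is on the wrong side of the globe.)

-169.5°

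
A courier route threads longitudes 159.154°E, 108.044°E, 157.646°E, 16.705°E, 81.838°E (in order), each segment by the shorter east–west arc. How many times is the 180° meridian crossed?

Leg 1: +159.154° → +108.044°, shortest Δλ = -51.11° (west) — does not cross 180°.
Leg 2: +108.044° → +157.646°, shortest Δλ = 49.602° (east) — does not cross 180°.
Leg 3: +157.646° → +16.705°, shortest Δλ = -140.941° (west) — does not cross 180°.
Leg 4: +16.705° → +81.838°, shortest Δλ = 65.133° (east) — does not cross 180°.
Total crossings: 0.

0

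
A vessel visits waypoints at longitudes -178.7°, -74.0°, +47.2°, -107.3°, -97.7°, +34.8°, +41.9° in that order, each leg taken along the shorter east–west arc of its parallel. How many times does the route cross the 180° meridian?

0

Leg 1: -178.7° → -74.0°, shortest Δλ = 104.7° (east) — does not cross 180°.
Leg 2: -74.0° → +47.2°, shortest Δλ = 121.2° (east) — does not cross 180°.
Leg 3: +47.2° → -107.3°, shortest Δλ = -154.5° (west) — does not cross 180°.
Leg 4: -107.3° → -97.7°, shortest Δλ = 9.6° (east) — does not cross 180°.
Leg 5: -97.7° → +34.8°, shortest Δλ = 132.5° (east) — does not cross 180°.
Leg 6: +34.8° → +41.9°, shortest Δλ = 7.1° (east) — does not cross 180°.
Total crossings: 0.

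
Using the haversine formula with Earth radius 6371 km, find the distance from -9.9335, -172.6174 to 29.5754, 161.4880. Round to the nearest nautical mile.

2805 nmi

Δλ = 161.4880 − -172.6174 = 334.1054°; wrapped into (−180°, 180°]: -25.8946°.
Δφ = 29.5754 − -9.9335 = 39.5089°.
a = sin²(Δφ/2) + cos φ₁ · cos φ₂ · sin²(Δλ/2) = 0.157242.
c = 2·atan2(√a, √(1−a)) = 0.81549 rad → d = 6371·c ≈ 5195.46 km ≈ 2805.32 nmi.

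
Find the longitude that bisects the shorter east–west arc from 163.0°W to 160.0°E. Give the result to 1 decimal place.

178.5°E

Signed shortest Δλ from -163.0° to +160.0° is -37.0°.
Midpoint longitude = -163.0° + (-37.0°)/2 = -163.0° − 18.5° = -181.5°.
Normalise into (−180°, 180°]: +178.5°.
(The naïve average (-163.0 + +160.0)/2 = -1.5° is on the wrong side of the globe.)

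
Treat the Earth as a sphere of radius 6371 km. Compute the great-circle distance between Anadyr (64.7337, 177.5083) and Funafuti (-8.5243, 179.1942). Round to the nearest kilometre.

Δλ = 179.1942 − 177.5083 = 1.6859°.
Δφ = -8.5243 − 64.7337 = -73.2580°.
a = sin²(Δφ/2) + cos φ₁ · cos φ₂ · sin²(Δλ/2) = 0.356060.
c = 2·atan2(√a, √(1−a)) = 1.27878 rad → d = 6371·c ≈ 8147.13 km.

8147 km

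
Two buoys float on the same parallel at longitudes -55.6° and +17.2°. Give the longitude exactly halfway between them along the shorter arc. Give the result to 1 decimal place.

-19.2°

Signed shortest Δλ from -55.6° to +17.2° is +72.8°.
Midpoint longitude = -55.6° + (+72.8°)/2 = -55.6° + 36.4° = -19.2°.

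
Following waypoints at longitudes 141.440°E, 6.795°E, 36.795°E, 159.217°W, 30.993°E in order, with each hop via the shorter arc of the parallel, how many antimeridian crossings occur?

2

Leg 1: +141.440° → +6.795°, shortest Δλ = -134.645° (west) — does not cross 180°.
Leg 2: +6.795° → +36.795°, shortest Δλ = 30.0° (east) — does not cross 180°.
Leg 3: +36.795° → -159.217°, shortest Δλ = 163.988° (east) — crosses 180°.
Leg 4: -159.217° → +30.993°, shortest Δλ = -169.79° (west) — crosses 180°.
Total crossings: 2.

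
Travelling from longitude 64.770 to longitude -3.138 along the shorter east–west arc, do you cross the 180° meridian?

Signed shortest Δλ = ((-3.138 − 64.770 + 180) mod 360) − 180 = -67.908°.
Going west by 67.908° from +64.770° reaches -3.138° without touching 180°.

No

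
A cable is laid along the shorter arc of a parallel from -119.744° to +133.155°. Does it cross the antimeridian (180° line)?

Yes

Naïve |133.155 − -119.744| = 252.899° > 180°, so the shorter arc goes the other way round — across 180°.
Signed shortest Δλ = ((133.155 − -119.744 + 180) mod 360) − 180 = -107.101°.
Going west by 107.101° from -119.744° passes through 180° before reaching +133.155°.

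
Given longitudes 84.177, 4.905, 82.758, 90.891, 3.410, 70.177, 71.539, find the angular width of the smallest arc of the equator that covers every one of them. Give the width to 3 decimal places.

87.481°

Sort the longitudes: +3.410°, +4.905°, +70.177°, +71.539°, +82.758°, +84.177°, +90.891°.
Eastward gaps between consecutive values (wrapping around): 1.495°, 65.272°, 1.362°, 11.219°, 1.419°, 6.714°, 272.519°.
Largest gap = 272.519° ⇒ minimal covering band is its complement: 360° − 272.519° = 87.481°.
Band runs from +3.410° eastward to +90.891°.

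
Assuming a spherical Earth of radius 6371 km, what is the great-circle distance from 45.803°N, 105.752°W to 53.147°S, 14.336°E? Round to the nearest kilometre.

Δλ = 14.336 − -105.752 = 120.088°.
Δφ = -53.147 − 45.803 = -98.950°.
a = sin²(Δφ/2) + cos φ₁ · cos φ₂ · sin²(Δλ/2) = 0.891648.
c = 2·atan2(√a, √(1−a)) = 2.47075 rad → d = 6371·c ≈ 15741.13 km.

15741 km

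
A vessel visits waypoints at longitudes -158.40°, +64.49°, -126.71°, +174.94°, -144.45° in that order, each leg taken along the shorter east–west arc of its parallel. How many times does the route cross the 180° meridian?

Leg 1: -158.40° → +64.49°, shortest Δλ = -137.11° (west) — crosses 180°.
Leg 2: +64.49° → -126.71°, shortest Δλ = 168.8° (east) — crosses 180°.
Leg 3: -126.71° → +174.94°, shortest Δλ = -58.35° (west) — crosses 180°.
Leg 4: +174.94° → -144.45°, shortest Δλ = 40.61° (east) — crosses 180°.
Total crossings: 4.

4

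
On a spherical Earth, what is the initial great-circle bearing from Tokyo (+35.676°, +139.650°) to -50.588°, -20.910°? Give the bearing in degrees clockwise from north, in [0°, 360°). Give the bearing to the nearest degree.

217°

Δλ = -20.910 − 139.650 = -160.560°.
θ = atan2( sin Δλ · cos φ₂ , cos φ₁ · sin φ₂ − sin φ₁ · cos φ₂ · cos Δλ )
  = atan2(-0.21130, -0.27844) = -142.806° → normalised to [0°, 360°): 217.194°.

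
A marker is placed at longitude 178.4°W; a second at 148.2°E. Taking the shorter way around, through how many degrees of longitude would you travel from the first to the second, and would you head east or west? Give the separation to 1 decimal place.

33.4° west

Raw difference: 148.2 − -178.4 = 326.6°.
Normalise into (−180°, 180°]: 326.6° − 360° = -33.4°.
Negative ⇒ the second point lies to the west; separation 33.4°.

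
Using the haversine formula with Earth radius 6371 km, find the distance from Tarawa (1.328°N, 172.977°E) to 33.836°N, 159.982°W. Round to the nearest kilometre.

4580 km

Δλ = -159.982 − 172.977 = -332.959°; wrapped into (−180°, 180°]: 27.041°.
Δφ = 33.836 − 1.328 = 32.508°.
a = sin²(Δφ/2) + cos φ₁ · cos φ₂ · sin²(Δλ/2) = 0.123732.
c = 2·atan2(√a, √(1−a)) = 0.71889 rad → d = 6371·c ≈ 4580.05 km.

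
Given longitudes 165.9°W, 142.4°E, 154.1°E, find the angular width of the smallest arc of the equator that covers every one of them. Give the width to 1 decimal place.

Sort the longitudes: -165.9°, +142.4°, +154.1°.
Eastward gaps between consecutive values (wrapping around): 308.3°, 11.7°, 40.0°.
Largest gap = 308.3° ⇒ minimal covering band is its complement: 360° − 308.3° = 51.7°.
Band runs from +142.4° eastward to -165.9°, crossing the antimeridian.

51.7°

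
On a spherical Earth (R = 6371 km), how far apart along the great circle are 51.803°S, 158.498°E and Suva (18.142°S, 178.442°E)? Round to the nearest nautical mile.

Δλ = 178.442 − 158.498 = 19.944°.
Δφ = -18.142 − -51.803 = 33.661°.
a = sin²(Δφ/2) + cos φ₁ · cos φ₂ · sin²(Δλ/2) = 0.101455.
c = 2·atan2(√a, √(1−a)) = 0.64834 rad → d = 6371·c ≈ 4130.55 km ≈ 2230.32 nmi.

2230 nmi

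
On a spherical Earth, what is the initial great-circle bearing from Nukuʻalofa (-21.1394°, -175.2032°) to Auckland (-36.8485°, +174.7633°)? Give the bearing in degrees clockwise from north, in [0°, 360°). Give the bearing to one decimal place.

206.9°

Δλ = 174.7633 − -175.2032 = 349.9665°; wrapped into (−180°, 180°]: -10.0335°.
θ = atan2( sin Δλ · cos φ₂ , cos φ₁ · sin φ₂ − sin φ₁ · cos φ₂ · cos Δλ )
  = atan2(-0.13942, -0.27517) = -153.130° → normalised to [0°, 360°): 206.870°.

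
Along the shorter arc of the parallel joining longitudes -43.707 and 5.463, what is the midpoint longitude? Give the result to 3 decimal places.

Signed shortest Δλ from -43.707° to +5.463° is +49.170°.
Midpoint longitude = -43.707° + (+49.170°)/2 = -43.707° + 24.585° = -19.122°.

-19.122°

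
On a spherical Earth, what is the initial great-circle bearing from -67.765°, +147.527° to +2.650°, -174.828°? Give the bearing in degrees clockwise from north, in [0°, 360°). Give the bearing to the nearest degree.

39°

Δλ = -174.828 − 147.527 = -322.355°; wrapped into (−180°, 180°]: 37.645°.
θ = atan2( sin Δλ · cos φ₂ , cos φ₁ · sin φ₂ − sin φ₁ · cos φ₂ · cos Δλ )
  = atan2(0.61011, 0.74964) = 39.141° → normalised to [0°, 360°): 39.141°.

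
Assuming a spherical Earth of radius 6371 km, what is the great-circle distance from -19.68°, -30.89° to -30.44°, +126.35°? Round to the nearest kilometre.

13934 km

Δλ = 126.35 − -30.89 = 157.24°.
Δφ = -30.44 − -19.68 = -10.76°.
a = sin²(Δφ/2) + cos φ₁ · cos φ₂ · sin²(Δλ/2) = 0.788985.
c = 2·atan2(√a, √(1−a)) = 2.18703 rad → d = 6371·c ≈ 13933.60 km.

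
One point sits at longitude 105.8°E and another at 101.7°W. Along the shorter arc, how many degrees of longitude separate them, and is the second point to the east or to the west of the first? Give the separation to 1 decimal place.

Raw difference: -101.7 − 105.8 = -207.5°.
Normalise into (−180°, 180°]: -207.5° + 360° = 152.5°.
Positive ⇒ the second point lies to the east; separation 152.5°.

152.5° east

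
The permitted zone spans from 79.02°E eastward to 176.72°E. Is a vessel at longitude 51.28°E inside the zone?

No

Band width going east from +79.02° to +176.72°: ((176.72 − 79.02) mod 360) = 97.70°.
Offset of +51.28° east of the west edge: ((51.28 − 79.02) mod 360) = 332.26°.
332.26° > 97.70° ⇒ outside.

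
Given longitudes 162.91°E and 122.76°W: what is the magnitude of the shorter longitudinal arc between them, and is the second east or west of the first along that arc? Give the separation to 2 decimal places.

74.33° east

Raw difference: -122.76 − 162.91 = -285.67°.
Normalise into (−180°, 180°]: -285.67° + 360° = 74.33°.
Positive ⇒ the second point lies to the east; separation 74.33°.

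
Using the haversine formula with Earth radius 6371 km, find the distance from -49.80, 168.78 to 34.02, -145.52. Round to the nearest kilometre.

10350 km

Δλ = -145.52 − 168.78 = -314.30°; wrapped into (−180°, 180°]: 45.70°.
Δφ = 34.02 − -49.80 = 83.82°.
a = sin²(Δφ/2) + cos φ₁ · cos φ₂ · sin²(Δλ/2) = 0.526845.
c = 2·atan2(√a, √(1−a)) = 1.62451 rad → d = 6371·c ≈ 10349.77 km.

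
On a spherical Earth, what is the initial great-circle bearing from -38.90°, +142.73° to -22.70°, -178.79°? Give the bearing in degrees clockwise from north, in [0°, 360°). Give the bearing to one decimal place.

Δλ = -178.79 − 142.73 = -321.52°; wrapped into (−180°, 180°]: 38.48°.
θ = atan2( sin Δλ · cos φ₂ , cos φ₁ · sin φ₂ − sin φ₁ · cos φ₂ · cos Δλ )
  = atan2(0.57404, 0.15318) = 75.059° → normalised to [0°, 360°): 75.059°.

75.1°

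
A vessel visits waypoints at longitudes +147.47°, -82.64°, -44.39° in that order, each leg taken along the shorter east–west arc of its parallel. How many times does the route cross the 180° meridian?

1

Leg 1: +147.47° → -82.64°, shortest Δλ = 129.89° (east) — crosses 180°.
Leg 2: -82.64° → -44.39°, shortest Δλ = 38.25° (east) — does not cross 180°.
Total crossings: 1.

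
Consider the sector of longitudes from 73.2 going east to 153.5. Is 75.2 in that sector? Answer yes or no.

Yes

Band width going east from +73.2° to +153.5°: ((153.5 − 73.2) mod 360) = 80.3°.
Offset of +75.2° east of the west edge: ((75.2 − 73.2) mod 360) = 2.0°.
2.0° ≤ 80.3° ⇒ inside.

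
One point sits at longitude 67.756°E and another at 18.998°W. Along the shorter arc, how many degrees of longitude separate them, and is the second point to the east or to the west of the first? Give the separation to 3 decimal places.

86.754° west

Raw difference: -18.998 − 67.756 = -86.754°.
Normalise into (−180°, 180°]: -86.754° stays -86.754°.
Negative ⇒ the second point lies to the west; separation 86.754°.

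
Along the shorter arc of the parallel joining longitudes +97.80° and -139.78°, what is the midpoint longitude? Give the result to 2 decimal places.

+159.01°

Signed shortest Δλ from +97.80° to -139.78° is +122.42°.
Midpoint longitude = +97.80° + (+122.42°)/2 = +97.80° + 61.21° = +159.01°.
(The naïve average (+97.80 + -139.78)/2 = -20.99° is on the wrong side of the globe.)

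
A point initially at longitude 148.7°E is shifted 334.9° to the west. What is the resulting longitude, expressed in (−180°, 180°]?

173.8°E

Start at +148.7°; shift −334.9° → -186.2°.
-186.2° lies outside (−180°, 180°]; add 360° → +173.8°.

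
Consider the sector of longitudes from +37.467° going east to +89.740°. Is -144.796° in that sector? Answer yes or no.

No

Band width going east from +37.467° to +89.740°: ((89.740 − 37.467) mod 360) = 52.273°.
Offset of -144.796° east of the west edge: ((-144.796 − 37.467) mod 360) = 177.737°.
177.737° > 52.273° ⇒ outside.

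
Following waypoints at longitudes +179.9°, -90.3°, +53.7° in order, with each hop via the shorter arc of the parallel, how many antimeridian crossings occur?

Leg 1: +179.9° → -90.3°, shortest Δλ = 89.8° (east) — crosses 180°.
Leg 2: -90.3° → +53.7°, shortest Δλ = 144.0° (east) — does not cross 180°.
Total crossings: 1.

1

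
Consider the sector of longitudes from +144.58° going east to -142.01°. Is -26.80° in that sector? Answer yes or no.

No

Band width going east from +144.58° to -142.01°: ((-142.01 − 144.58) mod 360) = 73.41°.
Offset of -26.80° east of the west edge: ((-26.80 − 144.58) mod 360) = 188.62°.
188.62° > 73.41° ⇒ outside.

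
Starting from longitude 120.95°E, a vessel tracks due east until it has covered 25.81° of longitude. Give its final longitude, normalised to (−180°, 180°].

Start at +120.95°; shift +25.81° → +146.76°.
+146.76° already lies in (−180°, 180°].

146.76°E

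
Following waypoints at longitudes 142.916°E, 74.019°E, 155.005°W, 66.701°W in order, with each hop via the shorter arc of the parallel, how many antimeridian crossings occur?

Leg 1: +142.916° → +74.019°, shortest Δλ = -68.897° (west) — does not cross 180°.
Leg 2: +74.019° → -155.005°, shortest Δλ = 130.976° (east) — crosses 180°.
Leg 3: -155.005° → -66.701°, shortest Δλ = 88.304° (east) — does not cross 180°.
Total crossings: 1.

1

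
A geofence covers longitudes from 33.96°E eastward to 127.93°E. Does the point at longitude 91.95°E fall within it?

Band width going east from +33.96° to +127.93°: ((127.93 − 33.96) mod 360) = 93.97°.
Offset of +91.95° east of the west edge: ((91.95 − 33.96) mod 360) = 57.99°.
57.99° ≤ 93.97° ⇒ inside.

Yes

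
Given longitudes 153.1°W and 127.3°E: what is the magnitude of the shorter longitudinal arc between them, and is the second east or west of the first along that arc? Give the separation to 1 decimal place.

79.6° west

Raw difference: 127.3 − -153.1 = 280.4°.
Normalise into (−180°, 180°]: 280.4° − 360° = -79.6°.
Negative ⇒ the second point lies to the west; separation 79.6°.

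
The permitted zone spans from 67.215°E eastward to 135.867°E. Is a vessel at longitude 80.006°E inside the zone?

Band width going east from +67.215° to +135.867°: ((135.867 − 67.215) mod 360) = 68.652°.
Offset of +80.006° east of the west edge: ((80.006 − 67.215) mod 360) = 12.791°.
12.791° ≤ 68.652° ⇒ inside.

Yes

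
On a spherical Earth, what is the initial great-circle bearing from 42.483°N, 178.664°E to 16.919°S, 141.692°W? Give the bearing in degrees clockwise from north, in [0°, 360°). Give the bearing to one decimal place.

139.4°

Δλ = -141.692 − 178.664 = -320.356°; wrapped into (−180°, 180°]: 39.644°.
θ = atan2( sin Δλ · cos φ₂ , cos φ₁ · sin φ₂ − sin φ₁ · cos φ₂ · cos Δλ )
  = atan2(0.61040, -0.71216) = 139.400° → normalised to [0°, 360°): 139.400°.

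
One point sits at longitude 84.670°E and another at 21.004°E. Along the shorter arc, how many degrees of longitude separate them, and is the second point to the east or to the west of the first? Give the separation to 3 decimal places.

63.666° west

Raw difference: 21.004 − 84.670 = -63.666°.
Normalise into (−180°, 180°]: -63.666° stays -63.666°.
Negative ⇒ the second point lies to the west; separation 63.666°.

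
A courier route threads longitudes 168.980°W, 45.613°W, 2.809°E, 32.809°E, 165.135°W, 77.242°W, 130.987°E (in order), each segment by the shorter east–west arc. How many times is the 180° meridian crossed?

Leg 1: -168.980° → -45.613°, shortest Δλ = 123.367° (east) — does not cross 180°.
Leg 2: -45.613° → +2.809°, shortest Δλ = 48.422° (east) — does not cross 180°.
Leg 3: +2.809° → +32.809°, shortest Δλ = 30.0° (east) — does not cross 180°.
Leg 4: +32.809° → -165.135°, shortest Δλ = 162.056° (east) — crosses 180°.
Leg 5: -165.135° → -77.242°, shortest Δλ = 87.893° (east) — does not cross 180°.
Leg 6: -77.242° → +130.987°, shortest Δλ = -151.771° (west) — crosses 180°.
Total crossings: 2.

2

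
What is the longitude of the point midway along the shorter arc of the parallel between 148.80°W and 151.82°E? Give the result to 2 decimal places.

Signed shortest Δλ from -148.80° to +151.82° is -59.38°.
Midpoint longitude = -148.80° + (-59.38°)/2 = -148.80° − 29.69° = -178.49°.
(The naïve average (-148.80 + +151.82)/2 = 1.51° is on the wrong side of the globe.)

178.49°W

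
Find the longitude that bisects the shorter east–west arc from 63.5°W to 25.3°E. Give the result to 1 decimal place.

Signed shortest Δλ from -63.5° to +25.3° is +88.8°.
Midpoint longitude = -63.5° + (+88.8°)/2 = -63.5° + 44.4° = -19.1°.

19.1°W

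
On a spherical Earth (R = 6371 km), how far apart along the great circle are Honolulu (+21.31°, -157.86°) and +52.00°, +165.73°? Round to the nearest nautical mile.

Δλ = 165.73 − -157.86 = 323.59°; wrapped into (−180°, 180°]: -36.41°.
Δφ = 52.00 − 21.31 = 30.69°.
a = sin²(Δφ/2) + cos φ₁ · cos φ₂ · sin²(Δλ/2) = 0.126012.
c = 2·atan2(√a, √(1−a)) = 0.72579 rad → d = 6371·c ≈ 4624.01 km ≈ 2496.76 nmi.

2497 nmi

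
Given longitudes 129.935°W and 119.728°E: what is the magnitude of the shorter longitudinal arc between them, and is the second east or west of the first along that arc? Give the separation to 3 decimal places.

Raw difference: 119.728 − -129.935 = 249.663°.
Normalise into (−180°, 180°]: 249.663° − 360° = -110.337°.
Negative ⇒ the second point lies to the west; separation 110.337°.

110.337° west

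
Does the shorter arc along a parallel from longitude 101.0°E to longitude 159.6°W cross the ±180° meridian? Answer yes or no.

Naïve |-159.6 − 101.0| = 260.6° > 180°, so the shorter arc goes the other way round — across 180°.
Signed shortest Δλ = ((-159.6 − 101.0 + 180) mod 360) − 180 = 99.4°.
Going east by 99.4° from +101.0° passes through 180° before reaching -159.6°.

Yes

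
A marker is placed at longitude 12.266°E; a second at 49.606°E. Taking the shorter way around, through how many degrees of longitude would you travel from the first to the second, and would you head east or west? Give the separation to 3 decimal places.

37.340° east

Raw difference: 49.606 − 12.266 = 37.34°.
Normalise into (−180°, 180°]: 37.34° stays 37.34°.
Positive ⇒ the second point lies to the east; separation 37.340°.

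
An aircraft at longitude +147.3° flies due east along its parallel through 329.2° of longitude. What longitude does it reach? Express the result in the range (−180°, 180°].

Start at +147.3°; shift +329.2° → +476.5°.
+476.5° lies outside (−180°, 180°]; subtract 360° → +116.5°.

+116.5°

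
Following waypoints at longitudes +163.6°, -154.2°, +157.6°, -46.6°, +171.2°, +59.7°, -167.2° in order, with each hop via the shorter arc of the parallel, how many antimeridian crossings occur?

Leg 1: +163.6° → -154.2°, shortest Δλ = 42.2° (east) — crosses 180°.
Leg 2: -154.2° → +157.6°, shortest Δλ = -48.2° (west) — crosses 180°.
Leg 3: +157.6° → -46.6°, shortest Δλ = 155.8° (east) — crosses 180°.
Leg 4: -46.6° → +171.2°, shortest Δλ = -142.2° (west) — crosses 180°.
Leg 5: +171.2° → +59.7°, shortest Δλ = -111.5° (west) — does not cross 180°.
Leg 6: +59.7° → -167.2°, shortest Δλ = 133.1° (east) — crosses 180°.
Total crossings: 5.

5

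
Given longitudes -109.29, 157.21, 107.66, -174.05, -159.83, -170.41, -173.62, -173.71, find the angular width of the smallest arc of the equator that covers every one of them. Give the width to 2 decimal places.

143.05°

Sort the longitudes: -174.05°, -173.71°, -173.62°, -170.41°, -159.83°, -109.29°, +107.66°, +157.21°.
Eastward gaps between consecutive values (wrapping around): 0.34°, 0.09°, 3.21°, 10.58°, 50.54°, 216.95°, 49.55°, 28.74°.
Largest gap = 216.95° ⇒ minimal covering band is its complement: 360° − 216.95° = 143.05°.
Band runs from +107.66° eastward to -109.29°, crossing the antimeridian.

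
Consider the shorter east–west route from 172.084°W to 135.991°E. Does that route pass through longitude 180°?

Yes

Naïve |135.991 − -172.084| = 308.075° > 180°, so the shorter arc goes the other way round — across 180°.
Signed shortest Δλ = ((135.991 − -172.084 + 180) mod 360) − 180 = -51.925°.
Going west by 51.925° from -172.084° passes through 180° before reaching +135.991°.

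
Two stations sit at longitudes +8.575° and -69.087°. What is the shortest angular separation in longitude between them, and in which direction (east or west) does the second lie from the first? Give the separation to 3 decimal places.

77.662° west

Raw difference: -69.087 − 8.575 = -77.662°.
Normalise into (−180°, 180°]: -77.662° stays -77.662°.
Negative ⇒ the second point lies to the west; separation 77.662°.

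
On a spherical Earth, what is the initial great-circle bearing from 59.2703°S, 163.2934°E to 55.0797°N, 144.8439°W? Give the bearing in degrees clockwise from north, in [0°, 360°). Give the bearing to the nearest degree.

32°

Δλ = -144.8439 − 163.2934 = -308.1373°; wrapped into (−180°, 180°]: 51.8627°.
θ = atan2( sin Δλ · cos φ₂ , cos φ₁ · sin φ₂ − sin φ₁ · cos φ₂ · cos Δλ )
  = atan2(0.45024, 0.72285) = 31.917° → normalised to [0°, 360°): 31.917°.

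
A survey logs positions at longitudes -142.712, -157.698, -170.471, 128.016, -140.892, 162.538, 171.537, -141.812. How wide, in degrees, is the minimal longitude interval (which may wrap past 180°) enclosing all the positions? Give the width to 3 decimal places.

Sort the longitudes: -170.471°, -157.698°, -142.712°, -141.812°, -140.892°, +128.016°, +162.538°, +171.537°.
Eastward gaps between consecutive values (wrapping around): 12.773°, 14.986°, 0.900°, 0.920°, 268.908°, 34.522°, 8.999°, 17.992°.
Largest gap = 268.908° ⇒ minimal covering band is its complement: 360° − 268.908° = 91.092°.
Band runs from +128.016° eastward to -140.892°, crossing the antimeridian.

91.092°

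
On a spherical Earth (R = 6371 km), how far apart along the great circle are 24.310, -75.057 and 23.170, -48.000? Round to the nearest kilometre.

2753 km

Δλ = -48.000 − -75.057 = 27.057°.
Δφ = 23.170 − 24.310 = -1.140°.
a = sin²(Δφ/2) + cos φ₁ · cos φ₂ · sin²(Δλ/2) = 0.045947.
c = 2·atan2(√a, √(1−a)) = 0.43206 rad → d = 6371·c ≈ 2752.64 km.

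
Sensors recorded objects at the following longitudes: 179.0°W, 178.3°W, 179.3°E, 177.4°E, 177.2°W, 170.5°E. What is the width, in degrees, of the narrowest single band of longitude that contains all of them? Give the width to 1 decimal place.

Sort the longitudes: -179.0°, -178.3°, -177.2°, +170.5°, +177.4°, +179.3°.
Eastward gaps between consecutive values (wrapping around): 0.7°, 1.1°, 347.7°, 6.9°, 1.9°, 1.7°.
Largest gap = 347.7° ⇒ minimal covering band is its complement: 360° − 347.7° = 12.3°.
Band runs from +170.5° eastward to -177.2°, crossing the antimeridian.

12.3°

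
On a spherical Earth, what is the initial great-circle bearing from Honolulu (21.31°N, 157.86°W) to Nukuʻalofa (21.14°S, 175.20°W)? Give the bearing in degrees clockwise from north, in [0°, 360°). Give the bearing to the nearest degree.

203°

Δλ = -175.20 − -157.86 = -17.34°.
θ = atan2( sin Δλ · cos φ₂ , cos φ₁ · sin φ₂ − sin φ₁ · cos φ₂ · cos Δλ )
  = atan2(-0.27798, -0.65954) = -157.146° → normalised to [0°, 360°): 202.854°.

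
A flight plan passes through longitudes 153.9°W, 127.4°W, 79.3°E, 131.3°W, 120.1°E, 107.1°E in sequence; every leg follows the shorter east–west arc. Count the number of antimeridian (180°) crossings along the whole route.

3

Leg 1: -153.9° → -127.4°, shortest Δλ = 26.5° (east) — does not cross 180°.
Leg 2: -127.4° → +79.3°, shortest Δλ = -153.3° (west) — crosses 180°.
Leg 3: +79.3° → -131.3°, shortest Δλ = 149.4° (east) — crosses 180°.
Leg 4: -131.3° → +120.1°, shortest Δλ = -108.6° (west) — crosses 180°.
Leg 5: +120.1° → +107.1°, shortest Δλ = -13.0° (west) — does not cross 180°.
Total crossings: 3.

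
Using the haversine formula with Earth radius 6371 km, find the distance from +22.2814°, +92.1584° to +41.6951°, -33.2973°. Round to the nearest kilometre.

Δλ = -33.2973 − 92.1584 = -125.4557°.
Δφ = 41.6951 − 22.2814 = 19.4137°.
a = sin²(Δφ/2) + cos φ₁ · cos φ₂ · sin²(Δλ/2) = 0.574297.
c = 2·atan2(√a, √(1−a)) = 1.71994 rad → d = 6371·c ≈ 10957.76 km.

10958 km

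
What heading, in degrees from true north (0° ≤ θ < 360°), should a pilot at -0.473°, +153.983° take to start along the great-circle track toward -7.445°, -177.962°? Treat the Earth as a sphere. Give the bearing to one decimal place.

104.7°

Δλ = -177.962 − 153.983 = -331.945°; wrapped into (−180°, 180°]: 28.055°.
θ = atan2( sin Δλ · cos φ₂ , cos φ₁ · sin φ₂ − sin φ₁ · cos φ₂ · cos Δλ )
  = atan2(0.46635, -0.12235) = 104.700° → normalised to [0°, 360°): 104.700°.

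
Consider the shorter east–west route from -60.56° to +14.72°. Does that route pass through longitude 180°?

No

Signed shortest Δλ = ((14.72 − -60.56 + 180) mod 360) − 180 = 75.28°.
Going east by 75.28° from -60.56° reaches +14.72° without touching 180°.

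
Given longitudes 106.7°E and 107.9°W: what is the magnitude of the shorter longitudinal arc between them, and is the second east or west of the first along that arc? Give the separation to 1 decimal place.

145.4° east

Raw difference: -107.9 − 106.7 = -214.6°.
Normalise into (−180°, 180°]: -214.6° + 360° = 145.4°.
Positive ⇒ the second point lies to the east; separation 145.4°.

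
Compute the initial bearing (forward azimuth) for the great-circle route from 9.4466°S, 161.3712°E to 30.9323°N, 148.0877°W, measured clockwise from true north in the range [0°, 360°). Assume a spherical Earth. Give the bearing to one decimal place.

48.0°

Δλ = -148.0877 − 161.3712 = -309.4589°; wrapped into (−180°, 180°]: 50.5411°.
θ = atan2( sin Δλ · cos φ₂ , cos φ₁ · sin φ₂ − sin φ₁ · cos φ₂ · cos Δλ )
  = atan2(0.66227, 0.59653) = 47.990° → normalised to [0°, 360°): 47.990°.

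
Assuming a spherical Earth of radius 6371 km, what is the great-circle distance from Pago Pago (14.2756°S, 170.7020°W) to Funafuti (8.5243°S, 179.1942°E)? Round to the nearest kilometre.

1273 km

Δλ = 179.1942 − -170.7020 = 349.8962°; wrapped into (−180°, 180°]: -10.1038°.
Δφ = -8.5243 − -14.2756 = 5.7513°.
a = sin²(Δφ/2) + cos φ₁ · cos φ₂ · sin²(Δλ/2) = 0.009949.
c = 2·atan2(√a, √(1−a)) = 0.19982 rad → d = 6371·c ≈ 1273.04 km.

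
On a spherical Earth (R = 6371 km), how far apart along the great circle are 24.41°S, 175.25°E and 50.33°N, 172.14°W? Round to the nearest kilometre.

Δλ = -172.14 − 175.25 = -347.39°; wrapped into (−180°, 180°]: 12.61°.
Δφ = 50.33 − -24.41 = 74.74°.
a = sin²(Δφ/2) + cos φ₁ · cos φ₂ · sin²(Δλ/2) = 0.375411.
c = 2·atan2(√a, √(1−a)) = 1.31897 rad → d = 6371·c ≈ 8403.13 km.

8403 km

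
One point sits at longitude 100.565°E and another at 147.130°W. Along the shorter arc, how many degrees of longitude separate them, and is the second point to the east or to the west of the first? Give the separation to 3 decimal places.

112.305° east

Raw difference: -147.130 − 100.565 = -247.695°.
Normalise into (−180°, 180°]: -247.695° + 360° = 112.305°.
Positive ⇒ the second point lies to the east; separation 112.305°.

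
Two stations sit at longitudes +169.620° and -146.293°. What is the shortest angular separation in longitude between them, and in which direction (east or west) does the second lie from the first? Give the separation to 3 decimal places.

Raw difference: -146.293 − 169.620 = -315.913°.
Normalise into (−180°, 180°]: -315.913° + 360° = 44.087°.
Positive ⇒ the second point lies to the east; separation 44.087°.

44.087° east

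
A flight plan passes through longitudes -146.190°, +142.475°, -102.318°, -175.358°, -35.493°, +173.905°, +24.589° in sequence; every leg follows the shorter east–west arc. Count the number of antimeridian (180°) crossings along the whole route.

3

Leg 1: -146.190° → +142.475°, shortest Δλ = -71.335° (west) — crosses 180°.
Leg 2: +142.475° → -102.318°, shortest Δλ = 115.207° (east) — crosses 180°.
Leg 3: -102.318° → -175.358°, shortest Δλ = -73.04° (west) — does not cross 180°.
Leg 4: -175.358° → -35.493°, shortest Δλ = 139.865° (east) — does not cross 180°.
Leg 5: -35.493° → +173.905°, shortest Δλ = -150.602° (west) — crosses 180°.
Leg 6: +173.905° → +24.589°, shortest Δλ = -149.316° (west) — does not cross 180°.
Total crossings: 3.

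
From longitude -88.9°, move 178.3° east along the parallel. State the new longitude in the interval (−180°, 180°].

Start at -88.9°; shift +178.3° → +89.4°.
+89.4° already lies in (−180°, 180°].

+89.4°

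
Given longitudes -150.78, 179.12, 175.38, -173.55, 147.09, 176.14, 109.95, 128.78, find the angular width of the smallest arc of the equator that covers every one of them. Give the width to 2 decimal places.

99.27°

Sort the longitudes: -173.55°, -150.78°, +109.95°, +128.78°, +147.09°, +175.38°, +176.14°, +179.12°.
Eastward gaps between consecutive values (wrapping around): 22.77°, 260.73°, 18.83°, 18.31°, 28.29°, 0.76°, 2.98°, 7.33°.
Largest gap = 260.73° ⇒ minimal covering band is its complement: 360° − 260.73° = 99.27°.
Band runs from +109.95° eastward to -150.78°, crossing the antimeridian.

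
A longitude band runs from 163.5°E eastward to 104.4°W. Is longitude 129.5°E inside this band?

Band width going east from +163.5° to -104.4°: ((-104.4 − 163.5) mod 360) = 92.1°.
Offset of +129.5° east of the west edge: ((129.5 − 163.5) mod 360) = 326.0°.
326.0° > 92.1° ⇒ outside.

No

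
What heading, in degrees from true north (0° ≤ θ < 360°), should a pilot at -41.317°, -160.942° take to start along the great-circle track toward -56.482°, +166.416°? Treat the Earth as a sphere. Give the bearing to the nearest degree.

223°

Δλ = 166.416 − -160.942 = 327.358°; wrapped into (−180°, 180°]: -32.642°.
θ = atan2( sin Δλ · cos φ₂ , cos φ₁ · sin φ₂ − sin φ₁ · cos φ₂ · cos Δλ )
  = atan2(-0.29785, -0.31918) = -136.980° → normalised to [0°, 360°): 223.020°.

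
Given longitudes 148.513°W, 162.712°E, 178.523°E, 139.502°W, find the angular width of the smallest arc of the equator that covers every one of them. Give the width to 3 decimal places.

Sort the longitudes: -148.513°, -139.502°, +162.712°, +178.523°.
Eastward gaps between consecutive values (wrapping around): 9.011°, 302.214°, 15.811°, 32.964°.
Largest gap = 302.214° ⇒ minimal covering band is its complement: 360° − 302.214° = 57.786°.
Band runs from +162.712° eastward to -139.502°, crossing the antimeridian.

57.786°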